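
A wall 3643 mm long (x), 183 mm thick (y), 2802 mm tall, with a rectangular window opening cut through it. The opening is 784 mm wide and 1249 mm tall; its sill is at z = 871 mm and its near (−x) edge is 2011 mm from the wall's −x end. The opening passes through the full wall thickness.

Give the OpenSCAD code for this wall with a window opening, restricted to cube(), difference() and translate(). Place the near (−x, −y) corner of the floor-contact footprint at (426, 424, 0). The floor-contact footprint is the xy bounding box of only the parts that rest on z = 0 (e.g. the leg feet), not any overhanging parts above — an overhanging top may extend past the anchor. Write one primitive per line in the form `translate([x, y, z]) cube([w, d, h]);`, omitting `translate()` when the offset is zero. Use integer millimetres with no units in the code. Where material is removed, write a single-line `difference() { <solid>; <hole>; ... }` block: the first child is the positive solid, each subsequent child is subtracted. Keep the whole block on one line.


difference() { translate([426, 424, 0]) cube([3643, 183, 2802]); translate([2437, 424, 871]) cube([784, 183, 1249]); }


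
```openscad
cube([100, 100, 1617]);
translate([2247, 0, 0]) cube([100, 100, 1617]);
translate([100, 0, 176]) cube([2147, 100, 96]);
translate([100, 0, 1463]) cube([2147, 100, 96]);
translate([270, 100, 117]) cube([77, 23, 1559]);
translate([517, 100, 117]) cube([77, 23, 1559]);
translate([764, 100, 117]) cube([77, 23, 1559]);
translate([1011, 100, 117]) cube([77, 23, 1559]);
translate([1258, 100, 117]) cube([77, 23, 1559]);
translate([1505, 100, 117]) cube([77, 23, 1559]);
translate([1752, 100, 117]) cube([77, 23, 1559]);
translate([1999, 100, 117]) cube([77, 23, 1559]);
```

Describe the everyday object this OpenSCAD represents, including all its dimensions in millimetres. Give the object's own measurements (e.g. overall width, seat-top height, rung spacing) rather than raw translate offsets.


A fence section. Two 100×100 mm posts, 1617 mm tall, stand on the floor with a clear span of 2147 mm between their inner faces. Two horizontal rails of 100×96 mm section span the gap between the posts with their undersides at z = 176 mm and z = 1463 mm, flush with the posts' −y face. 8 pickets, each 77 mm wide, 23 mm thick and 1559 mm tall, are fixed to the +y face of the rails with their bottoms at z = 117 mm, spaced across the span with a 170 mm gap after the −x post and between neighbouring pickets, with 171 mm left before the +x post.


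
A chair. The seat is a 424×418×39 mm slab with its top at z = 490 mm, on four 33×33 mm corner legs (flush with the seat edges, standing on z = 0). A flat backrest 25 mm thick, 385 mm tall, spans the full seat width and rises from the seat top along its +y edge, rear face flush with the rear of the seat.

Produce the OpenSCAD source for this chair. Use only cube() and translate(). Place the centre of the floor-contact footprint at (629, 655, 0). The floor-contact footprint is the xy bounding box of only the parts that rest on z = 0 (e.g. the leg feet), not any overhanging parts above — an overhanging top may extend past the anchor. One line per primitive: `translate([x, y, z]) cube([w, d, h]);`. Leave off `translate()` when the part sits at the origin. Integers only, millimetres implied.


translate([417, 446, 451]) cube([424, 418, 39]);
translate([417, 446, 0]) cube([33, 33, 451]);
translate([808, 446, 0]) cube([33, 33, 451]);
translate([417, 831, 0]) cube([33, 33, 451]);
translate([808, 831, 0]) cube([33, 33, 451]);
translate([417, 839, 490]) cube([424, 25, 385]);


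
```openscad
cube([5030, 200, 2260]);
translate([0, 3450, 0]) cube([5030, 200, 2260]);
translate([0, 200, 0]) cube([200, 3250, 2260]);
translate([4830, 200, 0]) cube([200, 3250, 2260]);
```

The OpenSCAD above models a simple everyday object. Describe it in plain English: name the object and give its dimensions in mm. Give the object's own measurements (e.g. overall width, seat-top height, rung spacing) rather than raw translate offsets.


The wall frame of a small rectangular building: four walls, each 2260 mm tall and 200 mm thick, enclosing a footprint 5030 mm (x) by 3650 mm (y) outside-to-outside, with no floor or roof. The front and back walls (the −y and +y sides) span the full width; the two side walls fit between them.


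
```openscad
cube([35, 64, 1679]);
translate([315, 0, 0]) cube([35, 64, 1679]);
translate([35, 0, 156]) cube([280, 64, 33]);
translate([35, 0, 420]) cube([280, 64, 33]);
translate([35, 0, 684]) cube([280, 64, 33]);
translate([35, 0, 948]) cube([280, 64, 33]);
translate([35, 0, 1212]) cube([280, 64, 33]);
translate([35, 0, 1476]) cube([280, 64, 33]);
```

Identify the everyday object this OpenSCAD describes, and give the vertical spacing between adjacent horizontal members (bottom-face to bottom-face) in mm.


A ladder. The rung spacing is 264 mm.

Two tall 35×64 posts with 6 short bars between them — a ladder. Adjacent rungs sit at z = 156 and z = 420, so the spacing is 420 − 156 = 264 mm.


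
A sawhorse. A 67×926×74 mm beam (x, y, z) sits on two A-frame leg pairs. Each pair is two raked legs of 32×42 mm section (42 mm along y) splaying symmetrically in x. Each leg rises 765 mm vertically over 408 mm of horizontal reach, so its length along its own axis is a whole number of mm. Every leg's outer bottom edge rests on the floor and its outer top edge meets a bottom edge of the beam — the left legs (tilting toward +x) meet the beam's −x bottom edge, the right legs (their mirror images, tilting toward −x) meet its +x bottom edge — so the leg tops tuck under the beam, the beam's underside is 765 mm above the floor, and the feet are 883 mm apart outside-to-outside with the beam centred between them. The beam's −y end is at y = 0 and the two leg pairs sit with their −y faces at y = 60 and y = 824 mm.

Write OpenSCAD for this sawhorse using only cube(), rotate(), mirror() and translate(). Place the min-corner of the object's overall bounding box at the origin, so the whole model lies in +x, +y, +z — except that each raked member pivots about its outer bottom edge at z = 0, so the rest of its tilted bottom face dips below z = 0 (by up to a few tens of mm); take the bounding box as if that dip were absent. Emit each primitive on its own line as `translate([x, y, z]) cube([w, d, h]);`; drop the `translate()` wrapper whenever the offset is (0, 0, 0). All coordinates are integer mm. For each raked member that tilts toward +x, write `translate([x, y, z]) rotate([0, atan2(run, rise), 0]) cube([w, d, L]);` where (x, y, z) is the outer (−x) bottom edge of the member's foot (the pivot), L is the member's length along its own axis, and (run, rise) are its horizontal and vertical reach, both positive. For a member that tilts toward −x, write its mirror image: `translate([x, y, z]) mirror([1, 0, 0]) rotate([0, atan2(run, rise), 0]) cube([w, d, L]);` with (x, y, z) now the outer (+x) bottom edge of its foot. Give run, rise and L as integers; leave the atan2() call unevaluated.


// leg length = √(408² + 765²) = 867
// right-leg outer foot x = 2·408 + 67 = 883
// beam min-corner = (408, 0, 765)
translate([408, 0, 765]) cube([67, 926, 74]);
translate([0, 60, 0]) rotate([0, atan2(408, 765), 0]) cube([32, 42, 867]);
translate([883, 60, 0]) mirror([1, 0, 0]) rotate([0, atan2(408, 765), 0]) cube([32, 42, 867]);
translate([0, 824, 0]) rotate([0, atan2(408, 765), 0]) cube([32, 42, 867]);
translate([883, 824, 0]) mirror([1, 0, 0]) rotate([0, atan2(408, 765), 0]) cube([32, 42, 867]);


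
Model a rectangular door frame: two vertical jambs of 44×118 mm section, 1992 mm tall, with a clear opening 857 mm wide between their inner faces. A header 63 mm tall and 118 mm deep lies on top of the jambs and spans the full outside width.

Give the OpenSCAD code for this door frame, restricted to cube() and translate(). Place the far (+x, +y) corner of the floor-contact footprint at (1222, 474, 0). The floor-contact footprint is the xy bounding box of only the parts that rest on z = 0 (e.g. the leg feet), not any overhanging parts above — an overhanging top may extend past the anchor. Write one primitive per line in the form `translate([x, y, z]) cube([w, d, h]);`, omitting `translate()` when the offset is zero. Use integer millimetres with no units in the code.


translate([277, 356, 0]) cube([44, 118, 1992]);
translate([1178, 356, 0]) cube([44, 118, 1992]);
translate([277, 356, 1992]) cube([945, 118, 63]);


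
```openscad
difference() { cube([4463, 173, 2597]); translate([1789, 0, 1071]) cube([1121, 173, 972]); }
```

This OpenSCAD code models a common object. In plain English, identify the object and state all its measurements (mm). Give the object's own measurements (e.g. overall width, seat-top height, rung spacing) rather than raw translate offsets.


A wall 4463 mm long (x), 173 mm thick (y), 2597 mm tall, with a rectangular window opening cut through it. The opening is 1121 mm wide and 972 mm tall; its sill is at z = 1071 mm and its near (−x) edge is 1789 mm from the wall's −x end. The opening passes through the full wall thickness.


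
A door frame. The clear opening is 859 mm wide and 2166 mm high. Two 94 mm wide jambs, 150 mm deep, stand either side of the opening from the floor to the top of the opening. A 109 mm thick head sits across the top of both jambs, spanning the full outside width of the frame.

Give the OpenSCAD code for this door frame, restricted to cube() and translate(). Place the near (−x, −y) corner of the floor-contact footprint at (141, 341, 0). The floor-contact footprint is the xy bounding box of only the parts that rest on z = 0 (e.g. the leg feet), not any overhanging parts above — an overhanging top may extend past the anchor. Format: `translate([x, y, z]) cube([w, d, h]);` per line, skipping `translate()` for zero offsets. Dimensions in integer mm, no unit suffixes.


translate([141, 341, 0]) cube([94, 150, 2166]);
translate([1094, 341, 0]) cube([94, 150, 2166]);
translate([141, 341, 2166]) cube([1047, 150, 109]);


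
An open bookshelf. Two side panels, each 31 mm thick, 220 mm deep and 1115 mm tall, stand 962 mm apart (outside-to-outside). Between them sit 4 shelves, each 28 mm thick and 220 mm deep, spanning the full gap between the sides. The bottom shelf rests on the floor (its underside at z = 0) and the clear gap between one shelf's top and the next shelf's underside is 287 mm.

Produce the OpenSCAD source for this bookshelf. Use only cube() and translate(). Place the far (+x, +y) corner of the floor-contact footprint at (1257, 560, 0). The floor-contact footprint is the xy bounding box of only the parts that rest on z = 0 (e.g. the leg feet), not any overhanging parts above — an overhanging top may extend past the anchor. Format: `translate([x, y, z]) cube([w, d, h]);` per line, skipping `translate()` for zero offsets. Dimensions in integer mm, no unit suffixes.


translate([295, 340, 0]) cube([31, 220, 1115]);
translate([1226, 340, 0]) cube([31, 220, 1115]);
translate([326, 340, 0]) cube([900, 220, 28]);
translate([326, 340, 315]) cube([900, 220, 28]);
translate([326, 340, 630]) cube([900, 220, 28]);
translate([326, 340, 945]) cube([900, 220, 28]);


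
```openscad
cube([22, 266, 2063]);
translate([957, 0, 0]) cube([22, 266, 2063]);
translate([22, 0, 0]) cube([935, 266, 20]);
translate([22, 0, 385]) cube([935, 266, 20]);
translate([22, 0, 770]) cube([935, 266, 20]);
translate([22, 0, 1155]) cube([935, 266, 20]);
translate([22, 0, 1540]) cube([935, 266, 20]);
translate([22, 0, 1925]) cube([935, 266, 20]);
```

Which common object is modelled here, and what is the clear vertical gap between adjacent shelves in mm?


A bookshelf. The clear shelf gap is 365 mm.

Two tall side panels with 6 horizontal boards between them — a bookshelf. The first two shelf undersides are at z = 0 and z = 385; with shelf thickness 20, the clear gap is 385 − 0 − 20 = 365 mm.


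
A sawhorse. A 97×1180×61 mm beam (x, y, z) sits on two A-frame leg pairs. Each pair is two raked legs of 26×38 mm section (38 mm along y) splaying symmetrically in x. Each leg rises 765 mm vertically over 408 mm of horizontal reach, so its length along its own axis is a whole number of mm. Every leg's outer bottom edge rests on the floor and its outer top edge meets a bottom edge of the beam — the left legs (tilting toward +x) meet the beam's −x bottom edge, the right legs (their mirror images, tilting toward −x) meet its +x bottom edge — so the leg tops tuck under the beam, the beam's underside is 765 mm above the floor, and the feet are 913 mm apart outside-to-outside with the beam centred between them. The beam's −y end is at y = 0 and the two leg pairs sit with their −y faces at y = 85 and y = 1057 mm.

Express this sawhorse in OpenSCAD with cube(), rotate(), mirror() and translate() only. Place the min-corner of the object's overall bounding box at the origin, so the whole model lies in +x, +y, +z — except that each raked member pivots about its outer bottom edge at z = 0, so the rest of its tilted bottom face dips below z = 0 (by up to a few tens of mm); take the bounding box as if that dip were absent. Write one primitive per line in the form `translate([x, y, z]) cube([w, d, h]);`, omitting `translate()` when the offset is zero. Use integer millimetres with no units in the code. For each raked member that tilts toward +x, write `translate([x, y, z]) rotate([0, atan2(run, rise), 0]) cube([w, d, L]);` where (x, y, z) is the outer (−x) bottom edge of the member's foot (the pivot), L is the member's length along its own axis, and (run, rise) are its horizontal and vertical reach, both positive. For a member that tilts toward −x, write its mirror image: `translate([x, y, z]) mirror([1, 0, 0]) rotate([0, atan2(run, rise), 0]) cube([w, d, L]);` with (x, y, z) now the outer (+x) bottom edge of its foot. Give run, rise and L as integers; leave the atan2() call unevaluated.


translate([408, 0, 765]) cube([97, 1180, 61]);
translate([0, 85, 0]) rotate([0, atan2(408, 765), 0]) cube([26, 38, 867]);
translate([913, 85, 0]) mirror([1, 0, 0]) rotate([0, atan2(408, 765), 0]) cube([26, 38, 867]);
translate([0, 1057, 0]) rotate([0, atan2(408, 765), 0]) cube([26, 38, 867]);
translate([913, 1057, 0]) mirror([1, 0, 0]) rotate([0, atan2(408, 765), 0]) cube([26, 38, 867]);


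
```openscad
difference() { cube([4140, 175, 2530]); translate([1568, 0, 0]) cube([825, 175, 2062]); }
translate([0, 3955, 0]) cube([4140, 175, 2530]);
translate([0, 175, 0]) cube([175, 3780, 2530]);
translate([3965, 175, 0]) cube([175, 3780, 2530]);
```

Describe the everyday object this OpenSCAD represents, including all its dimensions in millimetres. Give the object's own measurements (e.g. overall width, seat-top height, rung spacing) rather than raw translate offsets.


A single room: four walls, each 2530 mm tall and 175 mm thick, enclosing an outside footprint 4140×4130 mm (x × y), no floor or roof. The front and back walls (−y and +y sides) run the full x-width; the side walls fit between their inner faces. A door opening 825 mm wide and 2062 mm tall is cut through the front wall from the floor up, its −x edge 1568 mm from the wall's −x end.


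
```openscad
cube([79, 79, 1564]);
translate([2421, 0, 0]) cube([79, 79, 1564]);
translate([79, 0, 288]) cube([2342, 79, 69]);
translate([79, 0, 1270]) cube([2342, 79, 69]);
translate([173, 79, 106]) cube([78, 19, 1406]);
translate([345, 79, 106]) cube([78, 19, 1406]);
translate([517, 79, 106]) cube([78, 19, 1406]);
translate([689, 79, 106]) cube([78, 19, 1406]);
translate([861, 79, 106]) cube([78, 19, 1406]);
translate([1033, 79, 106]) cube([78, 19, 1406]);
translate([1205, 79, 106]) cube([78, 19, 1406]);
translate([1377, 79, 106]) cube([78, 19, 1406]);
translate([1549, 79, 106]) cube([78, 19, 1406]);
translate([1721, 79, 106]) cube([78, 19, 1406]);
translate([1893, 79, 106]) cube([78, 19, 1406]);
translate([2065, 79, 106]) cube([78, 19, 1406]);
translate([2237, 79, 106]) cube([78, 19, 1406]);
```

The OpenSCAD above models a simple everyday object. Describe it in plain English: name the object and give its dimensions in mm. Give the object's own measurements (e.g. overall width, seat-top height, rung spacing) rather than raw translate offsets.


A fence section. Two 79×79 mm posts, 1564 mm tall, stand on the floor with a clear span of 2342 mm between their inner faces. Two horizontal rails of 79×69 mm section span the gap between the posts with their undersides at z = 288 mm and z = 1270 mm, flush with the posts' −y face. 13 pickets, each 78 mm wide, 19 mm thick and 1406 mm tall, are fixed to the +y face of the rails with their bottoms at z = 106 mm, spaced across the span with a 94 mm gap after the −x post and between neighbouring pickets, with 106 mm left before the +x post.


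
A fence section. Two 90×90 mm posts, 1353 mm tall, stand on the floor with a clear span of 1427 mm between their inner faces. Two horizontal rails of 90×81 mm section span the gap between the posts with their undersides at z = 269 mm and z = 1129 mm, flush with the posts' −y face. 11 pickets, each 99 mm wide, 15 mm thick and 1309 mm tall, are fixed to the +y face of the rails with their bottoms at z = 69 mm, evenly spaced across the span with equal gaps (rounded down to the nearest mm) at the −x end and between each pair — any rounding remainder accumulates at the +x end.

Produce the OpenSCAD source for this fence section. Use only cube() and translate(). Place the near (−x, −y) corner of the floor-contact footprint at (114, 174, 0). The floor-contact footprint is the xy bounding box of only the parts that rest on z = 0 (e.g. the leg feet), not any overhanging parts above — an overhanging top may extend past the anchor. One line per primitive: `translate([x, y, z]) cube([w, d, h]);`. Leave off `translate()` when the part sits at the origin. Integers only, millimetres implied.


translate([114, 174, 0]) cube([90, 90, 1353]);
translate([1631, 174, 0]) cube([90, 90, 1353]);
translate([204, 174, 269]) cube([1427, 90, 81]);
translate([204, 174, 1129]) cube([1427, 90, 81]);
translate([232, 264, 69]) cube([99, 15, 1309]);
translate([359, 264, 69]) cube([99, 15, 1309]);
translate([486, 264, 69]) cube([99, 15, 1309]);
translate([613, 264, 69]) cube([99, 15, 1309]);
translate([740, 264, 69]) cube([99, 15, 1309]);
translate([867, 264, 69]) cube([99, 15, 1309]);
translate([994, 264, 69]) cube([99, 15, 1309]);
translate([1121, 264, 69]) cube([99, 15, 1309]);
translate([1248, 264, 69]) cube([99, 15, 1309]);
translate([1375, 264, 69]) cube([99, 15, 1309]);
translate([1502, 264, 69]) cube([99, 15, 1309]);


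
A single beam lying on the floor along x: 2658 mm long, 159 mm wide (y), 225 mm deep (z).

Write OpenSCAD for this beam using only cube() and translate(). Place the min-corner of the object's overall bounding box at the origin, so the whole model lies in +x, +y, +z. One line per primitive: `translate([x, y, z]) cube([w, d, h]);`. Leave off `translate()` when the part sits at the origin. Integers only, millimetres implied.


cube([2658, 159, 225]);


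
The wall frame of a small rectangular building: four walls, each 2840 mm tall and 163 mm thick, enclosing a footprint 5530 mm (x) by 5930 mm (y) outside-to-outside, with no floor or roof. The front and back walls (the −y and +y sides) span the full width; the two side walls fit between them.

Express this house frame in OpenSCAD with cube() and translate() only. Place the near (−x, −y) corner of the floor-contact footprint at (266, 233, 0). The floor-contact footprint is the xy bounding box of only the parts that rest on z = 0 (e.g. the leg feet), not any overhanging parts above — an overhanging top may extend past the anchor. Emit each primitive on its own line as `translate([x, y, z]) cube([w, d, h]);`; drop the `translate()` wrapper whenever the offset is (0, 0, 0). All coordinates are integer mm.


translate([266, 233, 0]) cube([5530, 163, 2840]);
translate([266, 6000, 0]) cube([5530, 163, 2840]);
translate([266, 396, 0]) cube([163, 5604, 2840]);
translate([5633, 396, 0]) cube([163, 5604, 2840]);


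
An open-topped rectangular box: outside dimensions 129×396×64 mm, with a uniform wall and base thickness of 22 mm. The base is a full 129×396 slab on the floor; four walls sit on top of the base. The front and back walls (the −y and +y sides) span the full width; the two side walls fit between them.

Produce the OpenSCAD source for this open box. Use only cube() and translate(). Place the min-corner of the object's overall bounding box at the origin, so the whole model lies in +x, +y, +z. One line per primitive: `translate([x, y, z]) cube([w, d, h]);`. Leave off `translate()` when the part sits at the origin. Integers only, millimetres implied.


cube([129, 396, 22]);
translate([0, 0, 22]) cube([129, 22, 42]);
translate([0, 374, 22]) cube([129, 22, 42]);
translate([0, 22, 22]) cube([22, 352, 42]);
translate([107, 22, 22]) cube([22, 352, 42]);


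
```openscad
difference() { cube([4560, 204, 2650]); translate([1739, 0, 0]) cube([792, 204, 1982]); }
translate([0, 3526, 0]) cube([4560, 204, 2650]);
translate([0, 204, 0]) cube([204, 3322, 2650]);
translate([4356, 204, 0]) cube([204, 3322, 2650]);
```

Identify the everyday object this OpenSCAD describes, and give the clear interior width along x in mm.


A single room. The interior width is 4152 mm.

Four walls enclosing a rectangle with a door in the front wall — a room. Outside width 4560 minus two 204 mm walls gives 4152 mm.


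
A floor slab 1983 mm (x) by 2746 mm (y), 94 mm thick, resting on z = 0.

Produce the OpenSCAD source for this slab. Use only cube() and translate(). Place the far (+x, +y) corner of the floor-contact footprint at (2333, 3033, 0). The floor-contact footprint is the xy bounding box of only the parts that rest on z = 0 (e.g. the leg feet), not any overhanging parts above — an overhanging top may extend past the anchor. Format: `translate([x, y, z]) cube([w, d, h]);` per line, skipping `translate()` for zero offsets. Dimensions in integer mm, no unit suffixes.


translate([350, 287, 0]) cube([1983, 2746, 94]);


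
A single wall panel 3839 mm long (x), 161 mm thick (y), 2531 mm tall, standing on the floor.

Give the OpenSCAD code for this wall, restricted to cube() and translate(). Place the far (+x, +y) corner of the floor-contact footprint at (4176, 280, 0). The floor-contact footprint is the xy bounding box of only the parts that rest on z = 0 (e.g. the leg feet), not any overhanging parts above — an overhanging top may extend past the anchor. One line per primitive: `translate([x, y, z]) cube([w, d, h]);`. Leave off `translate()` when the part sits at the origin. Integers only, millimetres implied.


translate([337, 119, 0]) cube([3839, 161, 2531]);


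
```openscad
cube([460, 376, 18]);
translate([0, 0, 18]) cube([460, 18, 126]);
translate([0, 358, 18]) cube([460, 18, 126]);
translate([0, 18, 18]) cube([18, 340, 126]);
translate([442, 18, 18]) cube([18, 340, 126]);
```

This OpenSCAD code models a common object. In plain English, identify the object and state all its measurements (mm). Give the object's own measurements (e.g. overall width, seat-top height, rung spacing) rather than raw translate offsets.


An open-topped rectangular box: outside dimensions 460×376×144 mm, with a uniform wall and base thickness of 18 mm. The base is a full 460×376 slab on the floor; four walls sit on top of the base. The front and back walls (the −y and +y sides) span the full width; the two side walls fit between them.


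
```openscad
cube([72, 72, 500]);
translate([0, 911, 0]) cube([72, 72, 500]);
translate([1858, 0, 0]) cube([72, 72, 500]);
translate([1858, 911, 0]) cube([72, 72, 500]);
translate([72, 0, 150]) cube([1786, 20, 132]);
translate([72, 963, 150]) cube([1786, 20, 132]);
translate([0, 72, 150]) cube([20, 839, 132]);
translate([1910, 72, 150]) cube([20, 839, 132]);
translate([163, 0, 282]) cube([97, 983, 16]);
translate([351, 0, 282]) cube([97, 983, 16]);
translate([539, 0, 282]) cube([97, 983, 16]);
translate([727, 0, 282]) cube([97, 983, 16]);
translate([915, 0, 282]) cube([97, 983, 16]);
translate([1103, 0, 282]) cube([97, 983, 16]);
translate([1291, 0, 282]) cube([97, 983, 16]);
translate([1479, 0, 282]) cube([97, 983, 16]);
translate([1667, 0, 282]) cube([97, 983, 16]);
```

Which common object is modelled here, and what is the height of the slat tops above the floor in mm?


A bed frame. The slat-top height is 298 mm.

Four posts, four rails, and a row of slats — a bed frame. Slats sit on the rails at z = 150 + 132 = 282; with slat thickness 16, the top is 298 mm.


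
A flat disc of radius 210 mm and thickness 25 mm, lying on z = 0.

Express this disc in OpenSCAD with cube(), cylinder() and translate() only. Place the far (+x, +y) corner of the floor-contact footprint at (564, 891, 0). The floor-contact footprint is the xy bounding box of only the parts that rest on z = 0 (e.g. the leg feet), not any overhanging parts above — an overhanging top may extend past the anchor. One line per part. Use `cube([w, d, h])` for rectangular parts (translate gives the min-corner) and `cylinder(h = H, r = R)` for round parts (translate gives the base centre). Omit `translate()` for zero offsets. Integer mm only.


translate([354, 681, 0]) cylinder(h = 25, r = 210);


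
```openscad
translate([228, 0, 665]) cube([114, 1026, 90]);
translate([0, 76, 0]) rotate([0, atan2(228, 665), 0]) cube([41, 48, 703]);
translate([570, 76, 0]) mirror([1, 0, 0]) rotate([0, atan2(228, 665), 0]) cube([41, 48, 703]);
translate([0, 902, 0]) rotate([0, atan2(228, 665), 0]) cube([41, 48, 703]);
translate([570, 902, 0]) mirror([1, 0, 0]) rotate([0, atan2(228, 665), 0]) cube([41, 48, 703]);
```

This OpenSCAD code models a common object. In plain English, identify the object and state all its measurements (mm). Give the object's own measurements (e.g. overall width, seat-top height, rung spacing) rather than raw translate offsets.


A sawhorse. A 114×1026×90 mm beam (x, y, z) sits on two A-frame leg pairs. Each pair is two raked legs of 41×48 mm section (48 mm along y) splaying symmetrically in x. Each leg rises 665 mm vertically over 228 mm of horizontal reach and is 703 mm long along its own axis. Every leg's outer bottom edge rests on the floor and its outer top edge meets a bottom edge of the beam — the left legs (tilting toward +x) meet the beam's −x bottom edge, the right legs (their mirror images, tilting toward −x) meet its +x bottom edge — so the leg tops tuck under the beam, the beam's underside is 665 mm above the floor, and the feet are 570 mm apart outside-to-outside with the beam centred between them. The two leg pairs are set in 76 mm from either end of the beam.


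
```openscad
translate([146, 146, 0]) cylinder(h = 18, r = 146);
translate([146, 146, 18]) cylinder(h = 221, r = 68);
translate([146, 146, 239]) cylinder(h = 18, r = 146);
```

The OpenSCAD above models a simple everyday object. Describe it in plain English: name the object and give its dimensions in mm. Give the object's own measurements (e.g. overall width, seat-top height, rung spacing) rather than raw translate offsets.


A spool: two coaxial disc flanges of radius 146 mm and thickness 18 mm, joined by a core cylinder of radius 68 mm and height 221 mm. The lower flange rests on z = 0 and the three cylinders share a vertical axis.


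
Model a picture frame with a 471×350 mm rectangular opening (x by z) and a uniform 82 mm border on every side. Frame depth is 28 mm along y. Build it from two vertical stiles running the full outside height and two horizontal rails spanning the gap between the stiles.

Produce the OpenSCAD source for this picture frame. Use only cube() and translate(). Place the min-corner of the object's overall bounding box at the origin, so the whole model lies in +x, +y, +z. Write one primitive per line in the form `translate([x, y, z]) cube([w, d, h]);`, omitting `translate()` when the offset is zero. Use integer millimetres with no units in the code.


cube([82, 28, 514]);
translate([553, 0, 0]) cube([82, 28, 514]);
translate([82, 0, 0]) cube([471, 28, 82]);
translate([82, 0, 432]) cube([471, 28, 82]);


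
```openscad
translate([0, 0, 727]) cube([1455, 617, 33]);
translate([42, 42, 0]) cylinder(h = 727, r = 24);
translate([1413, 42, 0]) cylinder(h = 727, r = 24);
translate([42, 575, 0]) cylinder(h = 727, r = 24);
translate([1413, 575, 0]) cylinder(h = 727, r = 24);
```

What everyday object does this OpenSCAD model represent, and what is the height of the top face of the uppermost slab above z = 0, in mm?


A table. The table height is 760 mm.

A 1455×617×33 slab sits at z = 727 on four Ø48 mm round legs — a table. The top surface is at 727 + 33 = 760 mm.


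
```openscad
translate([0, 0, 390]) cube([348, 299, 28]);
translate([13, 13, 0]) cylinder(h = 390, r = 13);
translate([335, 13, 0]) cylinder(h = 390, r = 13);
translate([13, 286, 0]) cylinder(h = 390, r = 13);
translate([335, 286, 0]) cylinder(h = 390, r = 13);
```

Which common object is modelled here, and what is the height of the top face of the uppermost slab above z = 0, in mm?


A stool. The seat height is 418 mm.

A 348×299×28 slab at z = 390 on four corner cylinders — a stool. The seat top is 390 + 28 = 418 mm.


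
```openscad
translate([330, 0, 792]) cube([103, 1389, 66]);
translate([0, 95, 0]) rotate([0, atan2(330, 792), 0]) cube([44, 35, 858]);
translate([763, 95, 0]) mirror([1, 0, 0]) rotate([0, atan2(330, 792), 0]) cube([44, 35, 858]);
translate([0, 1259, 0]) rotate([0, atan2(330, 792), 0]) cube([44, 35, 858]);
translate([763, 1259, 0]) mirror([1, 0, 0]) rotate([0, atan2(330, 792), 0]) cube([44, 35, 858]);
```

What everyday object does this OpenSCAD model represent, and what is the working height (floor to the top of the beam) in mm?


A sawhorse. The overall height is 858 mm.

A beam across two mirrored pairs of raked legs — a sawhorse. The beam's underside is at z = 792 (matching the legs' vertical rise in atan2(330, 792)) and the beam is 66 mm tall, so its top is at 792 + 66 = 858 mm. The raked legs top out at the beam's underside, so that is the highest point.


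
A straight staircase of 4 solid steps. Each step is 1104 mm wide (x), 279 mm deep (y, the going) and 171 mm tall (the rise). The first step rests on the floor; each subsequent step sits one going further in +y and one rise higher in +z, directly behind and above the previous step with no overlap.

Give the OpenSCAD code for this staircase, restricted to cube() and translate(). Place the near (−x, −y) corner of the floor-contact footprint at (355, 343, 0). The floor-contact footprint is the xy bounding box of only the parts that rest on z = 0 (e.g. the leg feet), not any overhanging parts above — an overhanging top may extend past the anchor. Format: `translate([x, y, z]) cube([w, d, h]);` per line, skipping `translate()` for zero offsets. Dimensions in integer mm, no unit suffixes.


translate([355, 343, 0]) cube([1104, 279, 171]);
translate([355, 622, 171]) cube([1104, 279, 171]);
translate([355, 901, 342]) cube([1104, 279, 171]);
translate([355, 1180, 513]) cube([1104, 279, 171]);


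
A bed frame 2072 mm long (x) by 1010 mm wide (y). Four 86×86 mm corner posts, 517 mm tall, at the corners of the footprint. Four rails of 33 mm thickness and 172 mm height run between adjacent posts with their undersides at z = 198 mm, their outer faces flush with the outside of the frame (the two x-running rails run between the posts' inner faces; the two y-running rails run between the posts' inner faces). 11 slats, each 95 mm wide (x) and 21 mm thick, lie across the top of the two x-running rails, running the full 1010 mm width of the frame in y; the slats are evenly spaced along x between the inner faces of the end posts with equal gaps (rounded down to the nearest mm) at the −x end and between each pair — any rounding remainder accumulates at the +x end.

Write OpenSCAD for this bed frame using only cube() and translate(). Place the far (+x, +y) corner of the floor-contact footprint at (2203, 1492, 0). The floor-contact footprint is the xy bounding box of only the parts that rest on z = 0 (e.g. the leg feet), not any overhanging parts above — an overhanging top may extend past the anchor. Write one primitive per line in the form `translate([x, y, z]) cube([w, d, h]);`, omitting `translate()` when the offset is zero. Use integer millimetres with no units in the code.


// slat z = rail_z + rail_h = 198 + 172 = 370
// slat gap = ⌊(1900 − 11·95) / 12⌋ = 71
translate([131, 482, 0]) cube([86, 86, 517]);
translate([131, 1406, 0]) cube([86, 86, 517]);
translate([2117, 482, 0]) cube([86, 86, 517]);
translate([2117, 1406, 0]) cube([86, 86, 517]);
translate([217, 482, 198]) cube([1900, 33, 172]);
translate([217, 1459, 198]) cube([1900, 33, 172]);
translate([131, 568, 198]) cube([33, 838, 172]);
translate([2170, 568, 198]) cube([33, 838, 172]);
translate([288, 482, 370]) cube([95, 1010, 21]);
translate([454, 482, 370]) cube([95, 1010, 21]);
translate([620, 482, 370]) cube([95, 1010, 21]);
translate([786, 482, 370]) cube([95, 1010, 21]);
translate([952, 482, 370]) cube([95, 1010, 21]);
translate([1118, 482, 370]) cube([95, 1010, 21]);
translate([1284, 482, 370]) cube([95, 1010, 21]);
translate([1450, 482, 370]) cube([95, 1010, 21]);
translate([1616, 482, 370]) cube([95, 1010, 21]);
translate([1782, 482, 370]) cube([95, 1010, 21]);
translate([1948, 482, 370]) cube([95, 1010, 21]);


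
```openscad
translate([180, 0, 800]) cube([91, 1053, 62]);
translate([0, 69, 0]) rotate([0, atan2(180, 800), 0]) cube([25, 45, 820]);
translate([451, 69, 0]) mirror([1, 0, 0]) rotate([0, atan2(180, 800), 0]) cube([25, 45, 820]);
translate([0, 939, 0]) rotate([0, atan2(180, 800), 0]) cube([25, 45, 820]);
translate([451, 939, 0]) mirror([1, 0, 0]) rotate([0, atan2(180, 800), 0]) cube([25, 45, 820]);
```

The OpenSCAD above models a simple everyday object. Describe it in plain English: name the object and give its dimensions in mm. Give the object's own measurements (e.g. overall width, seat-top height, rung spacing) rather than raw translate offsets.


A sawhorse. A 91×1053×62 mm beam (x, y, z) sits on two A-frame leg pairs. Each pair is two raked legs of 25×45 mm section (45 mm along y) splaying symmetrically in x. Each leg rises 800 mm vertically over 180 mm of horizontal reach and is 820 mm long along its own axis. Every leg's outer bottom edge rests on the floor and its outer top edge meets a bottom edge of the beam — the left legs (tilting toward +x) meet the beam's −x bottom edge, the right legs (their mirror images, tilting toward −x) meet its +x bottom edge — so the leg tops tuck under the beam, the beam's underside is 800 mm above the floor, and the feet are 451 mm apart outside-to-outside with the beam centred between them. The two leg pairs are set in 69 mm from either end of the beam.


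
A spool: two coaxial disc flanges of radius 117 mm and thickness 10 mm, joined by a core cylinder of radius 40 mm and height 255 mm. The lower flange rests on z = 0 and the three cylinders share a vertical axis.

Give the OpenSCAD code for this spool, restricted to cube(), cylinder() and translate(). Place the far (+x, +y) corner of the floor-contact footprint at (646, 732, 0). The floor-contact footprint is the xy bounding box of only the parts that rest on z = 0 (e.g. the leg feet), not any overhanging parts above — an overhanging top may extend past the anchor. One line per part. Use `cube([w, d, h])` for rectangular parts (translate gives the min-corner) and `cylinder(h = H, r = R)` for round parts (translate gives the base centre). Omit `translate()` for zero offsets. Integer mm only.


translate([529, 615, 0]) cylinder(h = 10, r = 117);
translate([529, 615, 10]) cylinder(h = 255, r = 40);
translate([529, 615, 265]) cylinder(h = 10, r = 117);


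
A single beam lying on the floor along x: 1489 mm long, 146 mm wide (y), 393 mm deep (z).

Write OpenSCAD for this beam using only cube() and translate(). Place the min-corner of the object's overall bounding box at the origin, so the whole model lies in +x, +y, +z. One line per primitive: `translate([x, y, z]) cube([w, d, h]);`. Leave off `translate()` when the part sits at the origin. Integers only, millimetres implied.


cube([1489, 146, 393]);


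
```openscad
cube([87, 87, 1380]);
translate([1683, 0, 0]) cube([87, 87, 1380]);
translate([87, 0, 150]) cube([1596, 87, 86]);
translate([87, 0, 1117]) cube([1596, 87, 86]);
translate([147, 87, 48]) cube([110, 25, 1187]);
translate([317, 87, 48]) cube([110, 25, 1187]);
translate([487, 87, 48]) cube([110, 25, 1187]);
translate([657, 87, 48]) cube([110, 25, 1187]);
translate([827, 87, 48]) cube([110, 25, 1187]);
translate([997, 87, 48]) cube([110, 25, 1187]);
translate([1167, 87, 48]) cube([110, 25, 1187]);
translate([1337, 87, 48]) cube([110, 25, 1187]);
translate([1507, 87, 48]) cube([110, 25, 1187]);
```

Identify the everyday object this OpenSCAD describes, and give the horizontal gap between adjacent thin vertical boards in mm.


A fence section. The picket gap is 60 mm.

Two posts, two rails, 9 pickets — a fence section. Span 1596 mm holds 9 pickets of 110 mm with 10 equal gaps: ⌊(1596 − 9·110) / 10⌋ = 60 mm.


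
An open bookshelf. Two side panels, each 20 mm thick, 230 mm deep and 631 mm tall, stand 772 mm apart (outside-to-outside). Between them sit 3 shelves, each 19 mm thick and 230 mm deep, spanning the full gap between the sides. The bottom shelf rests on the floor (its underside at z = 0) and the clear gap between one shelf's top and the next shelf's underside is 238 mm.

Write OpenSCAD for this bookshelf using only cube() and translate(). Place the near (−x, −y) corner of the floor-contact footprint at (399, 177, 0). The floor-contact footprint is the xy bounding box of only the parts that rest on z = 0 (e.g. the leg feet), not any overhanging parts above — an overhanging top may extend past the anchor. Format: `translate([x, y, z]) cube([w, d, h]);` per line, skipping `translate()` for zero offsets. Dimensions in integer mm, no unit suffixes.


translate([399, 177, 0]) cube([20, 230, 631]);
translate([1151, 177, 0]) cube([20, 230, 631]);
translate([419, 177, 0]) cube([732, 230, 19]);
translate([419, 177, 257]) cube([732, 230, 19]);
translate([419, 177, 514]) cube([732, 230, 19]);


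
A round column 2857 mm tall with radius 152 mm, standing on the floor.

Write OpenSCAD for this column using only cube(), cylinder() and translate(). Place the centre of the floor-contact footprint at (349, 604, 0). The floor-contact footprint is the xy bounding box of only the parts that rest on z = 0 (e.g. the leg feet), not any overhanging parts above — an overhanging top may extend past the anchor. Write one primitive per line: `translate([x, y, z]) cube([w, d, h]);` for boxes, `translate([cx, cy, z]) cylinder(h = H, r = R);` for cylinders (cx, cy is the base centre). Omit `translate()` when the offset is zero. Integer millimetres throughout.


translate([349, 604, 0]) cylinder(h = 2857, r = 152);


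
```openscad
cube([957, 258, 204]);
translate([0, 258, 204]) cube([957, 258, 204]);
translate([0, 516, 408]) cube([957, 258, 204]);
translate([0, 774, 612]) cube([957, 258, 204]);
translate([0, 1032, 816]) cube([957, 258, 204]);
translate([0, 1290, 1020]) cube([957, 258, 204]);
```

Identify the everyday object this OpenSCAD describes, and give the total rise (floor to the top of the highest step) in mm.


A staircase. The total rise is 1224 mm.

6 identical blocks, each offset up and back from the previous — a staircase. Each step is 204 mm tall and there are 6 of them, so the total rise is 6 × 204 = 1224 mm.


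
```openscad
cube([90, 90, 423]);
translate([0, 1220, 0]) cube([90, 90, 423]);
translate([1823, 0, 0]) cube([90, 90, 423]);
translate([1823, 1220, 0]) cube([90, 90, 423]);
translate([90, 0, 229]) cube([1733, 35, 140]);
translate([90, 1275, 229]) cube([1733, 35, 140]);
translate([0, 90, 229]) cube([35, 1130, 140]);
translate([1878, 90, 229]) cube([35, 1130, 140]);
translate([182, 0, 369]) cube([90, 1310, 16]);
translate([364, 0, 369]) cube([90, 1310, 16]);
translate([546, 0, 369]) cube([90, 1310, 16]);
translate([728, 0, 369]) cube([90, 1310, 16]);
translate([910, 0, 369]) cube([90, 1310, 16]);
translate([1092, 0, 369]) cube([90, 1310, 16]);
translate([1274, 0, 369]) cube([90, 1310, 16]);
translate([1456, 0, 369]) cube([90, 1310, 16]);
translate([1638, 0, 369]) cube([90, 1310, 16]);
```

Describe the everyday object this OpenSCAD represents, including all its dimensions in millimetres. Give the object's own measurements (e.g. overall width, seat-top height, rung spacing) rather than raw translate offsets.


A bed frame 1913 mm long (x) by 1310 mm wide (y). Four 90×90 mm corner posts, 423 mm tall, at the corners of the footprint. Four rails of 35 mm thickness and 140 mm height run between adjacent posts with their undersides at z = 229 mm, their outer faces flush with the outside of the frame (the two x-running rails run between the posts' inner faces; the two y-running rails run between the posts' inner faces). 9 slats, each 90 mm wide (x) and 16 mm thick, lie across the top of the two x-running rails, running the full 1310 mm width of the frame in y; along x they sit between the end posts with a 92 mm gap after the −x posts and between neighbouring slats, leaving 95 mm before the +x posts.
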